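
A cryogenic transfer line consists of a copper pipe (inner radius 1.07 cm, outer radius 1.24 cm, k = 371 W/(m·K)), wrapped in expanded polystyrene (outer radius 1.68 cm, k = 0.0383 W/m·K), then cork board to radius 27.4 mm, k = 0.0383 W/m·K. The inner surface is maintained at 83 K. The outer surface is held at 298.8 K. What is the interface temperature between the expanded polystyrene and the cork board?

Series thermal resistances, inner to outer:
  R'_copper = ln(0.0124/0.0107)/(2πk) = 0.1475/(2π·371) = 6.326×10^-5 m·K/W
  R'_expanded polystyrene = ln(0.0168/0.0124)/(2πk) = 0.3037/(2π·0.0383) = 1.262 m·K/W
  R'_cork board = ln(0.0274/0.0168)/(2πk) = 0.4892/(2π·0.0383) = 2.033 m·K/W
ΣR = 6.326×10^-5 + 1.262 + 2.033 = 3.295 m·K/W
Q' = ΔT/ΣR = (83 K − 298.8 K)/3.295 = -65.49 W/m
From the inner boundary to the expanded polystyrene/cork board interface, ΣR_partial = 1.262 m·K/W.
T_interface = T_in − Q'·ΣR_partial = 83 K − (-65.49)(1.262) = 166 K

T = 166 K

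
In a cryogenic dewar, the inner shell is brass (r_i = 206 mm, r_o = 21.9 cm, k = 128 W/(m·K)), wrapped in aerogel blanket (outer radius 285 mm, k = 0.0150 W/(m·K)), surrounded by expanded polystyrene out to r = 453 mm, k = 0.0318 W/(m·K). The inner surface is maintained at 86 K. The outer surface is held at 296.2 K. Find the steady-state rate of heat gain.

Resistance network (inner→outer):
  R_brass = (1/0.206 − 1/0.219)/(4πk) = 0.2882/(4π·128) = 1.791×10^-4 K/W
  R_aerogel blanket = (1/0.219 − 1/0.285)/(4πk) = 1.057/(4π·0.0150) = 5.610 K/W
  R_expanded polystyrene = (1/0.285 − 1/0.453)/(4πk) = 1.301/(4π·0.0318) = 3.256 K/W
ΣR = 1.791×10^-4 + 5.610 + 3.256 = 8.866 K/W
Q = ΔT/ΣR = (86 K − 296.2 K)/8.866 = -23.7 W
(Negative Q ⇒ heat flows inward; heat gain = 23.7 W.)

Q = 23.7 W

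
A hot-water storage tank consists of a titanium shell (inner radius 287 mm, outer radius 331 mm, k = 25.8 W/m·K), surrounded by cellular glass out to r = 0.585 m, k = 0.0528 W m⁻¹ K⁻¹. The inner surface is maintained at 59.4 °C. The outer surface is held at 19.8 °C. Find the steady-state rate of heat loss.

Q = 20.0 W

Resistance network (inner→outer):
  R_titanium = (1/0.287 − 1/0.331)/(4πk) = 0.4632/(4π·25.8) = 0.001429 K/W
  R_cellular glass = (1/0.331 − 1/0.585)/(4πk) = 1.312/(4π·0.0528) = 1.977 K/W
ΣR = 0.001429 + 1.977 = 1.978 K/W
Q = ΔT/ΣR = (59.4 °C − 19.8 °C)/1.978 = 20.0 W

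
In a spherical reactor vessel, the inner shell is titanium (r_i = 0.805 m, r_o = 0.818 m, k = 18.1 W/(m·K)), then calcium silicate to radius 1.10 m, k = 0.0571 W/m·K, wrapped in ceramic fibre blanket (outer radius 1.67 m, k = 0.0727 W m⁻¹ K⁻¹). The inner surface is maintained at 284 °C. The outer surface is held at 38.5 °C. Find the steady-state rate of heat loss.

Q = 316 W

Series thermal resistances, inner to outer:
  R_titanium = (1/0.805 − 1/0.818)/(4πk) = 0.01974/(4π·18.1) = 8.680×10^-5 K/W
  R_calcium silicate = (1/0.818 − 1/1.10)/(4πk) = 0.3134/(4π·0.0571) = 0.4368 K/W
  R_ceramic fibre blanket = (1/1.10 − 1/1.67)/(4πk) = 0.3103/(4π·0.0727) = 0.3396 K/W
ΣR = 8.680×10^-5 + 0.4368 + 0.3396 = 0.7765 K/W
Q = ΔT/ΣR = (284 °C − 38.5 °C)/0.7765 = 316 W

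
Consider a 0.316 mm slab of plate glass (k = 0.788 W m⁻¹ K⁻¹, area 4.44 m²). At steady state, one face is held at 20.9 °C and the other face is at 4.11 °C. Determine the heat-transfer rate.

Q = kA·ΔT/L = 0.788 × 4.44 × |20.9 °C − 4.11 °C| / 3.16×10^-4 = 1.86×10^5 W

Q = 1.86×10^5 W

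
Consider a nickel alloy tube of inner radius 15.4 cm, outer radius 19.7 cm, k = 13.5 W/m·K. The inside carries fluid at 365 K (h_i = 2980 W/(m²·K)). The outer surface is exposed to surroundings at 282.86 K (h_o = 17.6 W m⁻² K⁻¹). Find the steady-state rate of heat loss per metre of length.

Resistance network (inner→outer):
  R'_conv,in = 1/(2πr h) = 1/(2π·0.154·2980) = 3.468×10^-4 m·K/W
  R'_nickel alloy = ln(0.197/0.154)/(2πk) = 0.2463/(2π·13.5) = 0.002903 m·K/W
  R'_conv,out = 1/(2πr h) = 1/(2π·0.197·17.6) = 0.04590 m·K/W
ΣR = 3.468×10^-4 + 0.002903 + 0.04590 = 0.04915 m·K/W
Q' = ΔT/ΣR = (365 K − 282.86 K)/0.04915 = 1670 W/m

Q' = 1670 W/m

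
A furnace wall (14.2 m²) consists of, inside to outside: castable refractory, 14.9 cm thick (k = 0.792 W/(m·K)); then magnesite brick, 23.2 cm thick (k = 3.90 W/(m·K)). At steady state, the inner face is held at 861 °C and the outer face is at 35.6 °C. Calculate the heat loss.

Q = 47.3 kW

Resistance network (inner→outer):
  R_castable refractory = L/(kA) = 0.149/(0.792·14.2) = 0.01325 K/W
  R_magnesite brick = L/(kA) = 0.232/(3.90·14.2) = 0.004189 K/W
ΣR = 0.01325 + 0.004189 = 0.01744 K/W
Q = ΔT/ΣR = (861 °C − 35.6 °C)/0.01744 = 47300 W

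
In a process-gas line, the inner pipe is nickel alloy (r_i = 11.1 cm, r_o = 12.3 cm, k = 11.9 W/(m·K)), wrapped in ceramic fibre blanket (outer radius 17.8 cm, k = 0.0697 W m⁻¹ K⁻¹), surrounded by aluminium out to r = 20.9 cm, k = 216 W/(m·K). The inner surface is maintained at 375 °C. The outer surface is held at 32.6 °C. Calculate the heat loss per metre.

Q' = 405 W/m

Series thermal resistances, inner to outer:
  R'_nickel alloy = ln(0.123/0.111)/(2πk) = 0.1027/(2π·11.9) = 0.001373 m·K/W
  R'_ceramic fibre blanket = ln(0.178/0.123)/(2πk) = 0.3696/(2π·0.0697) = 0.8440 m·K/W
  R'_aluminium = ln(0.209/0.178)/(2πk) = 0.1606/(2π·216) = 1.183×10^-4 m·K/W
ΣR = 0.001373 + 0.8440 + 1.183×10^-4 = 0.8455 m·K/W
Q' = ΔT/ΣR = (375 °C − 32.6 °C)/0.8455 = 405 W/m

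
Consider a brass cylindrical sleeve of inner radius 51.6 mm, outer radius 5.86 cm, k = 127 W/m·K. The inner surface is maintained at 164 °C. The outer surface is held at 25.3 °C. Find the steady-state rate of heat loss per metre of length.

Q' = 8.70×10^5 W/m

Q' = 2πk·ΔT/ln(r₂/r₁) = 2π × 127 × 138.7 / ln(0.0586/0.0516) = 8.70×10^5 W/m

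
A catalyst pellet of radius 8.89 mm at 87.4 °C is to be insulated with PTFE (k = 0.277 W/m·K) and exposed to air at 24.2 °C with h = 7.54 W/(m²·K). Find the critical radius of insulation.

r_cr = 7.35 cm

For a sphere, r_cr = 2k_ins/h = 2·0.277/7.54 = 0.0735 m = 7.35 cm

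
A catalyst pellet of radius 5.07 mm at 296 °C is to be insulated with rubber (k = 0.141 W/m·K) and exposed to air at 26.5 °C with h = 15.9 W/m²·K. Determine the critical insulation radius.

For a sphere, r_cr = 2k_ins/h = 2·0.141/15.9 = 0.0177 m = 1.77 cm

r_cr = 1.77 cm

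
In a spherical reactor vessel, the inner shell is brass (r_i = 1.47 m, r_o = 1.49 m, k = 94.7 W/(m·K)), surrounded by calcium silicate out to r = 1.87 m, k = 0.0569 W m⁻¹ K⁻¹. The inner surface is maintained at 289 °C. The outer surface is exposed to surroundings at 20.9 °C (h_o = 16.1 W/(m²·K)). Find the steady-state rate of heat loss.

Q = 1400 W

Series thermal resistances, inner to outer:
  R_brass = (1/1.47 − 1/1.49)/(4πk) = 0.009131/(4π·94.7) = 7.673×10^-6 K/W
  R_calcium silicate = (1/1.49 − 1/1.87)/(4πk) = 0.1364/(4π·0.0569) = 0.1907 K/W
  R_conv,out = 1/(4πr²h) = 1/(4π·1.87²·16.1) = 0.001413 K/W
ΣR = 7.673×10^-6 + 0.1907 + 0.001413 = 0.1921 K/W
Q = ΔT/ΣR = (289 °C − 20.9 °C)/0.1921 = 1400 W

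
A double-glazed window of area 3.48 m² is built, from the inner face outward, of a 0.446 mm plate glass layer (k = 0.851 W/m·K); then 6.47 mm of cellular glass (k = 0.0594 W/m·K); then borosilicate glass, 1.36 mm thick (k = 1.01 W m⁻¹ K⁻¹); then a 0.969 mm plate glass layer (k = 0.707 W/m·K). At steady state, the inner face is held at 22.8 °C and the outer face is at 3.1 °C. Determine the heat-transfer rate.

Q = 611 W

Treat each layer as a resistance in series:
  R_plate glass = L/(kA) = 4.46×10^-4/(0.851·3.48) = 1.506×10^-4 K/W
  R_cellular glass = L/(kA) = 0.00647/(0.0594·3.48) = 0.03130 K/W
  R_borosilicate glass = L/(kA) = 0.00136/(1.01·3.48) = 3.869×10^-4 K/W
  R_plate glass = L/(kA) = 9.69×10^-4/(0.707·3.48) = 3.938×10^-4 K/W
ΣR = 1.506×10^-4 + 0.03130 + 3.869×10^-4 + 3.938×10^-4 = 0.03223 K/W
Q = ΔT/ΣR = (22.8 °C − 3.1 °C)/0.03223 = 611 W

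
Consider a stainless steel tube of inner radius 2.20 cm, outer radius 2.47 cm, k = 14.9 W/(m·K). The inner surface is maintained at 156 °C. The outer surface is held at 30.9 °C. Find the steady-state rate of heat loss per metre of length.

Q' = 2πk·ΔT/ln(r₂/r₁) = 2π × 14.9 × 125.1 / ln(0.0247/0.0220) = 1.01×10^5 W/m

Q' = 1.01×10^5 W/m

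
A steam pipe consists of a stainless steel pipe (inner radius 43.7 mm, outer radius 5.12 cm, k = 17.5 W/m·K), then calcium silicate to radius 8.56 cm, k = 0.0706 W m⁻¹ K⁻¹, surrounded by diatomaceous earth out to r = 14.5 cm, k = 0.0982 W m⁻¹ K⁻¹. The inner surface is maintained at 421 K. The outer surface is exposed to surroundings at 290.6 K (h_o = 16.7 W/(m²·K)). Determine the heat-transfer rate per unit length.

Series thermal resistances, inner to outer:
  R'_stainless steel = ln(0.0512/0.0437)/(2πk) = 0.1584/(2π·17.5) = 0.001441 m·K/W
  R'_calcium silicate = ln(0.0856/0.0512)/(2πk) = 0.5139/(2π·0.0706) = 1.159 m·K/W
  R'_diatomaceous earth = ln(0.145/0.0856)/(2πk) = 0.5270/(2π·0.0982) = 0.8542 m·K/W
  R'_conv,out = 1/(2πr h) = 1/(2π·0.145·16.7) = 0.06573 m·K/W
ΣR = 0.001441 + 1.159 + 0.8542 + 0.06573 = 2.080 m·K/W
Q' = ΔT/ΣR = (421 K − 290.6 K)/2.080 = 62.7 W/m

Q' = 62.7 W/m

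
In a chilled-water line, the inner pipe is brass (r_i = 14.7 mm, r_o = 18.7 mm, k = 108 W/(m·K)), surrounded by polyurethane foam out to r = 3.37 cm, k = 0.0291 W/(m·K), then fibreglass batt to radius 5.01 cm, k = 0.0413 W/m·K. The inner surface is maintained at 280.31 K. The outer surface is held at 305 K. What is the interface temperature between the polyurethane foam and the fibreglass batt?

Resistance network (inner→outer):
  R'_brass = ln(0.0187/0.0147)/(2πk) = 0.2407/(2π·108) = 3.547×10^-4 m·K/W
  R'_polyurethane foam = ln(0.0337/0.0187)/(2πk) = 0.5890/(2π·0.0291) = 3.221 m·K/W
  R'_fibreglass batt = ln(0.0501/0.0337)/(2πk) = 0.3965/(2π·0.0413) = 1.528 m·K/W
ΣR = 3.547×10^-4 + 3.221 + 1.528 = 4.749 m·K/W
Q' = ΔT/ΣR = (280.31 K − 305 K)/4.749 = -5.199 W/m
From the inner boundary to the polyurethane foam/fibreglass batt interface, ΣR_partial = 3.221 m·K/W.
T_interface = T_in − Q'·ΣR_partial = 280.31 K − (-5.199)(3.221) = 297.1 K

T = 297.1 K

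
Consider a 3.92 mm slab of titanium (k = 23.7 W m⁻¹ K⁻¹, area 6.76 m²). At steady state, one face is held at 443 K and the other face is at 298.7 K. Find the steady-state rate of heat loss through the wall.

Q = kA·ΔT/L = 23.7 × 6.76 × |443 K − 298.7 K| / 0.00392 = 5.90×10^6 W

Q = 5.90×10^6 W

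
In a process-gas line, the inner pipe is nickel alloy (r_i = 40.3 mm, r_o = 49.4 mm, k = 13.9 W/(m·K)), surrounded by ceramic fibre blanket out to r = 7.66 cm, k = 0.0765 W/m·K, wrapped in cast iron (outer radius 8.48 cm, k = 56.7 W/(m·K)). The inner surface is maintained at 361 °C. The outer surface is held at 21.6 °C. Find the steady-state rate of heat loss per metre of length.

Q' = 371 W/m

Resistance network (inner→outer):
  R'_nickel alloy = ln(0.0494/0.0403)/(2πk) = 0.2036/(2π·13.9) = 0.002331 m·K/W
  R'_ceramic fibre blanket = ln(0.0766/0.0494)/(2πk) = 0.4386/(2π·0.0765) = 0.9126 m·K/W
  R'_cast iron = ln(0.0848/0.0766)/(2πk) = 0.1017/(2π·56.7) = 2.855×10^-4 m·K/W
ΣR = 0.002331 + 0.9126 + 2.855×10^-4 = 0.9152 m·K/W
Q' = ΔT/ΣR = (361 °C − 21.6 °C)/0.9152 = 371 W/m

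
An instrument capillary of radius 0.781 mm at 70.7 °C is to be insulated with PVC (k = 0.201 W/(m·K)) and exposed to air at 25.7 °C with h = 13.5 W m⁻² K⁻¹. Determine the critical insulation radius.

r_cr = 1.49 cm

For a cylinder, r_cr = k_ins/h = 0.201/13.5 = 0.0149 m = 1.49 cm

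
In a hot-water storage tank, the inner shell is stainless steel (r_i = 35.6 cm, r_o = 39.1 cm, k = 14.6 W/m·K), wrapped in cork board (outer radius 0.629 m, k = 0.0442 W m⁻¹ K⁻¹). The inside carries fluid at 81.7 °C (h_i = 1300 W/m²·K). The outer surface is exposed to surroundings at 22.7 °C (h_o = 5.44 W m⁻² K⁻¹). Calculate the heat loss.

Q = 33.1 W

Treat each layer as a resistance in series:
  R_conv,in = 1/(4πr²h) = 1/(4π·0.356²·1300) = 4.830×10^-4 K/W
  R_stainless steel = (1/0.356 − 1/0.391)/(4πk) = 0.2514/(4π·14.6) = 0.001370 K/W
  R_cork board = (1/0.391 − 1/0.629)/(4πk) = 0.9677/(4π·0.0442) = 1.742 K/W
  R_conv,out = 1/(4πr²h) = 1/(4π·0.629²·5.44) = 0.03697 K/W
ΣR = 4.830×10^-4 + 0.001370 + 1.742 + 0.03697 = 1.781 K/W
Q = ΔT/ΣR = (81.7 °C − 22.7 °C)/1.781 = 33.1 W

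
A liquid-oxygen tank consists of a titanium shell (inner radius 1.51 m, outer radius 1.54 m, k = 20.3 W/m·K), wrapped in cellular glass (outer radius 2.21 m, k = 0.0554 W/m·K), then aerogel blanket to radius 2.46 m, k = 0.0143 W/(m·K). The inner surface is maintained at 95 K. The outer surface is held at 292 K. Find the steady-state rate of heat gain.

Treat each layer as a resistance in series:
  R_titanium = (1/1.51 − 1/1.54)/(4πk) = 0.01290/(4π·20.3) = 5.057×10^-5 K/W
  R_cellular glass = (1/1.54 − 1/2.21)/(4πk) = 0.1969/(4π·0.0554) = 0.2828 K/W
  R_aerogel blanket = (1/2.21 − 1/2.46)/(4πk) = 0.04598/(4π·0.0143) = 0.2559 K/W
ΣR = 5.057×10^-5 + 0.2828 + 0.2559 = 0.5388 K/W
Q = ΔT/ΣR = (95 K − 292 K)/0.5388 = -366 W
(Negative Q ⇒ heat flows inward; heat gain = 366 W.)

Q = 366 W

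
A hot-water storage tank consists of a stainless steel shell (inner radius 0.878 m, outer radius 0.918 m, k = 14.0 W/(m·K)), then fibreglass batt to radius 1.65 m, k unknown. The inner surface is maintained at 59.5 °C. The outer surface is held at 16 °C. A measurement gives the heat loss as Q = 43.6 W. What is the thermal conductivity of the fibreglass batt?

ΣR = ΔT/Q = |59.5 − 16|/43.6 = 0.9977 K/W
Known resistances:
  R_stainless steel = (1/0.878 − 1/0.918)/(4πk) = 0.04963/(4π·14.0) = 2.821×10^-4 K/W
R_fibreglass batt = ΣR − ΣR_known = 0.9977 − 2.821×10^-4 = 0.9974 K/W
(1/r₁−1/r₂)/(4πk) = 0.9974 ⇒ k = 0.4833/(4π·0.9974) = 0.0386 W/m·K

k = 0.0386 W/m·K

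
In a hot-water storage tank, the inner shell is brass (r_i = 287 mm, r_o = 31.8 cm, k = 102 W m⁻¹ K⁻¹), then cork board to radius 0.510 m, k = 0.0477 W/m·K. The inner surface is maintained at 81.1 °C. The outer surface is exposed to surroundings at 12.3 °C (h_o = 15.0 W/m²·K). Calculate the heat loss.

Q = 34.5 W

Treat each layer as a resistance in series:
  R_brass = (1/0.287 − 1/0.318)/(4πk) = 0.3397/(4π·102) = 2.650×10^-4 K/W
  R_cork board = (1/0.318 − 1/0.510)/(4πk) = 1.184/(4π·0.0477) = 1.975 K/W
  R_conv,out = 1/(4πr²h) = 1/(4π·0.510²·15.0) = 0.02040 K/W
ΣR = 2.650×10^-4 + 1.975 + 0.02040 = 1.996 K/W
Q = ΔT/ΣR = (81.1 °C − 12.3 °C)/1.996 = 34.5 W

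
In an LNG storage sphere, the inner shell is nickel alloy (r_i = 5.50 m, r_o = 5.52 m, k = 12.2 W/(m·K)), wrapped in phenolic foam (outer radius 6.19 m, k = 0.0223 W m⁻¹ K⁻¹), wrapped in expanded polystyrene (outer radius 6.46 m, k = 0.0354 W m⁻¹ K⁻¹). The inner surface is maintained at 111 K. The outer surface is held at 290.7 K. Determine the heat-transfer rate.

Q = 2.11 kW

Treat each layer as a resistance in series:
  R_nickel alloy = (1/5.50 − 1/5.52)/(4πk) = 6.588×10^-4/(4π·12.2) = 4.297×10^-6 K/W
  R_phenolic foam = (1/5.52 − 1/6.19)/(4πk) = 0.01961/(4π·0.0223) = 0.06997 K/W
  R_expanded polystyrene = (1/6.19 − 1/6.46)/(4πk) = 0.006752/(4π·0.0354) = 0.01518 K/W
ΣR = 4.297×10^-6 + 0.06997 + 0.01518 = 0.08515 K/W
Q = ΔT/ΣR = (111 K − 290.7 K)/0.08515 = -2110 W
(Negative Q ⇒ heat flows inward; heat gain = 2110 W.)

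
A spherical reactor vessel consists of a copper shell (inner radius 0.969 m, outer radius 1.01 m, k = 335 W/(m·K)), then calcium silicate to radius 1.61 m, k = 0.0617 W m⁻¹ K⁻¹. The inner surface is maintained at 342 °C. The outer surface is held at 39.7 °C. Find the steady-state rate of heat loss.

Q = 635 W

Resistance network (inner→outer):
  R_copper = (1/0.969 − 1/1.01)/(4πk) = 0.04189/(4π·335) = 9.951×10^-6 K/W
  R_calcium silicate = (1/1.01 − 1/1.61)/(4πk) = 0.3690/(4π·0.0617) = 0.4759 K/W
ΣR = 9.951×10^-6 + 0.4759 = 0.4759 K/W
Q = ΔT/ΣR = (342 °C − 39.7 °C)/0.4759 = 635 W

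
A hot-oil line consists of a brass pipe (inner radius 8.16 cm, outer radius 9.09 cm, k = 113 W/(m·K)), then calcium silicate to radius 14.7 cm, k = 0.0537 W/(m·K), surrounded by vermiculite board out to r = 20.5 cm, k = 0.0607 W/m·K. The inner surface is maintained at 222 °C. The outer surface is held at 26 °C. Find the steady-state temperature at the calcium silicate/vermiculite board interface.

Resistance network (inner→outer):
  R'_brass = ln(0.0909/0.0816)/(2πk) = 0.1079/(2π·113) = 1.520×10^-4 m·K/W
  R'_calcium silicate = ln(0.147/0.0909)/(2πk) = 0.4807/(2π·0.0537) = 1.425 m·K/W
  R'_vermiculite board = ln(0.205/0.147)/(2πk) = 0.3326/(2π·0.0607) = 0.8720 m·K/W
ΣR = 1.520×10^-4 + 1.425 + 0.8720 = 2.297 m·K/W
Q' = ΔT/ΣR = (222 °C − 26 °C)/2.297 = 85.33 W/m
From the inner boundary to the calcium silicate/vermiculite board interface, ΣR_partial = 1.425 m·K/W.
T_interface = T_in − Q'·ΣR_partial = 222 °C − (85.33)(1.425) = 100 °C

T = 100 °C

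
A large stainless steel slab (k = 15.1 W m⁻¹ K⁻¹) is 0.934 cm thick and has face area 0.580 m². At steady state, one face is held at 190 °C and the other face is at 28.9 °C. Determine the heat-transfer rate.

Q = 1.51×10^5 W

Q = kA·ΔT/L = 15.1 × 0.580 × |190 °C − 28.9 °C| / 0.00934 = 1.51×10^5 W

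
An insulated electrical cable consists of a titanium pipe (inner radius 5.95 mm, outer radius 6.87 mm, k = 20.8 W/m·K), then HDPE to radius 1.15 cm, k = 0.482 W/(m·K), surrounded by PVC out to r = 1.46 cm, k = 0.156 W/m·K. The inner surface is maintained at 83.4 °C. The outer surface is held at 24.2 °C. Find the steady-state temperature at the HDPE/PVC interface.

T = 59.0 °C

Series thermal resistances, inner to outer:
  R'_titanium = ln(0.00687/0.00595)/(2πk) = 0.1438/(2π·20.8) = 0.001100 m·K/W
  R'_HDPE = ln(0.0115/0.00687)/(2πk) = 0.5152/(2π·0.482) = 0.1701 m·K/W
  R'_PVC = ln(0.0146/0.0115)/(2πk) = 0.2387/(2π·0.156) = 0.2435 m·K/W
ΣR = 0.001100 + 0.1701 + 0.2435 = 0.4147 m·K/W
Q' = ΔT/ΣR = (83.4 °C − 24.2 °C)/0.4147 = 142.8 W/m
From the inner boundary to the HDPE/PVC interface, ΣR_partial = 0.1712 m·K/W.
T_interface = T_in − Q'·ΣR_partial = 83.4 °C − (142.8)(0.1712) = 59.0 °C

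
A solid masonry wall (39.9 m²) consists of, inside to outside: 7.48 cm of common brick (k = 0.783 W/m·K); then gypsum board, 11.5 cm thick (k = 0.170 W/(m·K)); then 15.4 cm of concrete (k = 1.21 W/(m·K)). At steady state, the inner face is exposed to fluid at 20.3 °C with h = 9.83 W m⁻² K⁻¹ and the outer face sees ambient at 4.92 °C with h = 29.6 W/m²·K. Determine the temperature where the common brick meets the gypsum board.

Series thermal resistances, inner to outer:
  R_conv,in = 1/(hA) = 1/(9.83·39.9) = 0.002550 K/W
  R_common brick = L/(kA) = 0.0748/(0.783·39.9) = 0.002394 K/W
  R_gypsum board = L/(kA) = 0.115/(0.170·39.9) = 0.01695 K/W
  R_concrete = L/(kA) = 0.154/(1.21·39.9) = 0.003190 K/W
  R_conv,out = 1/(hA) = 1/(29.6·39.9) = 8.467×10^-4 K/W
ΣR = 0.002550 + 0.002394 + 0.01695 + 0.003190 + 8.467×10^-4 = 0.02593 K/W
Q = ΔT/ΣR = (20.3 °C − 4.92 °C)/0.02593 = 593.1 W
From the inner boundary to the common brick/gypsum board interface, ΣR_partial = 0.004944 K/W.
T_interface = T_in − Q·ΣR_partial = 20.3 °C − (593.1)(0.004944) = 17.4 °C

T = 17.4 °C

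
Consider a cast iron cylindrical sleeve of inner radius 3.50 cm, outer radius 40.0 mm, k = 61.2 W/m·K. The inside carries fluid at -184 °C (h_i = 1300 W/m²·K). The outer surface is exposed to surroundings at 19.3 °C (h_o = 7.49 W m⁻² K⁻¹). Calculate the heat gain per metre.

Q' = 380 W/m

Treat each layer as a resistance in series:
  R'_conv,in = 1/(2πr h) = 1/(2π·0.0350·1300) = 0.003498 m·K/W
  R'_cast iron = ln(0.0400/0.0350)/(2πk) = 0.1335/(2π·61.2) = 3.473×10^-4 m·K/W
  R'_conv,out = 1/(2πr h) = 1/(2π·0.0400·7.49) = 0.5312 m·K/W
ΣR = 0.003498 + 3.473×10^-4 + 0.5312 = 0.5350 m·K/W
Q' = ΔT/ΣR = (-184 °C − 19.3 °C)/0.5350 = -380 W/m
(Negative Q' ⇒ heat flows inward; heat gain = 380 W/m.)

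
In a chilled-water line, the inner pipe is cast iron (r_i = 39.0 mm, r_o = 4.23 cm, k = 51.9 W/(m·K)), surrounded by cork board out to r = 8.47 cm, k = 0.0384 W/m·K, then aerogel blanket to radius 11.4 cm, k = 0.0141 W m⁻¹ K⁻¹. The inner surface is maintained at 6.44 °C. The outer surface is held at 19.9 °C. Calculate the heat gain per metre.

Q' = 2.16 W/m

Treat each layer as a resistance in series:
  R'_cast iron = ln(0.0423/0.0390)/(2πk) = 0.08123/(2π·51.9) = 2.491×10^-4 m·K/W
  R'_cork board = ln(0.0847/0.0423)/(2πk) = 0.6943/(2π·0.0384) = 2.878 m·K/W
  R'_aerogel blanket = ln(0.114/0.0847)/(2πk) = 0.2971/(2π·0.0141) = 3.353 m·K/W
ΣR = 2.491×10^-4 + 2.878 + 3.353 = 6.231 m·K/W
Q' = ΔT/ΣR = (6.44 °C − 19.9 °C)/6.231 = -2.16 W/m
(Negative Q' ⇒ heat flows inward; heat gain = 2.16 W/m.)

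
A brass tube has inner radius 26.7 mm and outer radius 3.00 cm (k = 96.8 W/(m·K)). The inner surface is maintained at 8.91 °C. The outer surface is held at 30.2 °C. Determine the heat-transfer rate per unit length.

Q' = 2πk·ΔT/ln(r₂/r₁) = 2π × 96.8 × 21.29 / ln(0.0300/0.0267) = 1.11×10^5 W/m

Q' = 111 kW/m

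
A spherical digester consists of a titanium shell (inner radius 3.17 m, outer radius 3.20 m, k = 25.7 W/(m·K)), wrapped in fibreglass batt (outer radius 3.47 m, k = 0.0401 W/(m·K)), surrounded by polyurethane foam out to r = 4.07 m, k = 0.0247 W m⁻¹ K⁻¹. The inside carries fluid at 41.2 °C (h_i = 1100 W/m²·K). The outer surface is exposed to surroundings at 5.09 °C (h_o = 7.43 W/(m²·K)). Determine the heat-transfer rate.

Q = 194 W

Series thermal resistances, inner to outer:
  R_conv,in = 1/(4πr²h) = 1/(4π·3.17²·1100) = 7.199×10^-6 K/W
  R_titanium = (1/3.17 − 1/3.20)/(4πk) = 0.002957/(4π·25.7) = 9.157×10^-6 K/W
  R_fibreglass batt = (1/3.20 − 1/3.47)/(4πk) = 0.02432/(4π·0.0401) = 0.04825 K/W
  R_polyurethane foam = (1/3.47 − 1/4.07)/(4πk) = 0.04248/(4π·0.0247) = 0.1369 K/W
  R_conv,out = 1/(4πr²h) = 1/(4π·4.07²·7.43) = 6.466×10^-4 K/W
ΣR = 7.199×10^-6 + 9.157×10^-6 + 0.04825 + 0.1369 + 6.466×10^-4 = 0.1858 K/W
Q = ΔT/ΣR = (41.2 °C − 5.09 °C)/0.1858 = 194 W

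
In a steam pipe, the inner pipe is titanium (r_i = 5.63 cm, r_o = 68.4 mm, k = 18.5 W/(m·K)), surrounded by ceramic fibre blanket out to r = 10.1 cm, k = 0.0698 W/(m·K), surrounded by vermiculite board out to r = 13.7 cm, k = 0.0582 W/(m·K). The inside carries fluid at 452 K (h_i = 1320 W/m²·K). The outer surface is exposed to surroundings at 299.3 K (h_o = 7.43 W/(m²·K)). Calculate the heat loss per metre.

Treat each layer as a resistance in series:
  R'_conv,in = 1/(2πr h) = 1/(2π·0.0563·1320) = 0.002142 m·K/W
  R'_titanium = ln(0.0684/0.0563)/(2πk) = 0.1947/(2π·18.5) = 0.001675 m·K/W
  R'_ceramic fibre blanket = ln(0.101/0.0684)/(2πk) = 0.3897/(2π·0.0698) = 0.8887 m·K/W
  R'_vermiculite board = ln(0.137/0.101)/(2πk) = 0.3049/(2π·0.0582) = 0.8337 m·K/W
  R'_conv,out = 1/(2πr h) = 1/(2π·0.137·7.43) = 0.1564 m·K/W
ΣR = 0.002142 + 0.001675 + 0.8887 + 0.8337 + 0.1564 = 1.883 m·K/W
Q' = ΔT/ΣR = (452 K − 299.3 K)/1.883 = 81.1 W/m

Q' = 81.1 W/m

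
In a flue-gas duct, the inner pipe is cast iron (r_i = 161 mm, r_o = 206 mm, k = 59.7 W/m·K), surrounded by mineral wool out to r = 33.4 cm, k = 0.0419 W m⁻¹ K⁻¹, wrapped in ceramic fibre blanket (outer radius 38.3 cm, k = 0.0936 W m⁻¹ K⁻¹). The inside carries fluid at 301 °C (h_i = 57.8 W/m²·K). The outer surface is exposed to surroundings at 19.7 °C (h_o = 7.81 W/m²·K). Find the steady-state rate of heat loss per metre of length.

Series thermal resistances, inner to outer:
  R'_conv,in = 1/(2πr h) = 1/(2π·0.161·57.8) = 0.01710 m·K/W
  R'_cast iron = ln(0.206/0.161)/(2πk) = 0.2465/(2π·59.7) = 6.571×10^-4 m·K/W
  R'_mineral wool = ln(0.334/0.206)/(2πk) = 0.4833/(2π·0.0419) = 1.836 m·K/W
  R'_ceramic fibre blanket = ln(0.383/0.334)/(2πk) = 0.1369/(2π·0.0936) = 0.2328 m·K/W
  R'_conv,out = 1/(2πr h) = 1/(2π·0.383·7.81) = 0.05321 m·K/W
ΣR = 0.01710 + 6.571×10^-4 + 1.836 + 0.2328 + 0.05321 = 2.140 m·K/W
Q' = ΔT/ΣR = (301 °C − 19.7 °C)/2.140 = 131 W/m

Q' = 131 W/m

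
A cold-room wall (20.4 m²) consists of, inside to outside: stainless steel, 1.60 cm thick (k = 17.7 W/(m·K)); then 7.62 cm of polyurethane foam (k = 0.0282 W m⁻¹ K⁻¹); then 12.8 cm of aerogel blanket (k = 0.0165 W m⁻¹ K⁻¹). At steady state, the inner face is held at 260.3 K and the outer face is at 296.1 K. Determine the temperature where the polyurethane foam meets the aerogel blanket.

T = 269.55 K

Treat each layer as a resistance in series:
  R_stainless steel = L/(kA) = 0.0160/(17.7·20.4) = 4.431×10^-5 K/W
  R_polyurethane foam = L/(kA) = 0.0762/(0.0282·20.4) = 0.1325 K/W
  R_aerogel blanket = L/(kA) = 0.128/(0.0165·20.4) = 0.3803 K/W
ΣR = 4.431×10^-5 + 0.1325 + 0.3803 = 0.5128 K/W
Q = ΔT/ΣR = (260.3 K − 296.1 K)/0.5128 = -69.81 W
From the inner boundary to the polyurethane foam/aerogel blanket interface, ΣR_partial = 0.1325 K/W.
T_interface = T_in − Q·ΣR_partial = 260.3 K − (-69.81)(0.1325) = 269.55 K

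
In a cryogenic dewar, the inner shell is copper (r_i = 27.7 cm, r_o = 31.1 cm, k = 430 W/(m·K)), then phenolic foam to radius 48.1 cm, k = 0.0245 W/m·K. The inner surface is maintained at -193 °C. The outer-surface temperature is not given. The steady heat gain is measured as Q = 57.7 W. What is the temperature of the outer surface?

T_out = 20.0 °C

Sum the resistances:
  R_copper = (1/0.277 − 1/0.311)/(4πk) = 0.3947/(4π·430) = 7.304×10^-5 K/W
  R_phenolic foam = (1/0.311 − 1/0.481)/(4πk) = 1.136/(4π·0.0245) = 3.691 K/W
ΣR = 3.691 K/W
ΔT = Q·ΣR = 57.7 × 3.691 = 213.0 K
Heat flows inward, so T_out = T_in + ΔT = -193 + 213.0 = 20.0 °C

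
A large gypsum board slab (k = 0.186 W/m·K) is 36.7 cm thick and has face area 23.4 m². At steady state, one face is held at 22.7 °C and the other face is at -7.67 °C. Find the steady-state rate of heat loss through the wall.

Q = kA·ΔT/L = 0.186 × 23.4 × |22.7 °C − -7.67 °C| / 0.367 = 360 W

Q = 360 W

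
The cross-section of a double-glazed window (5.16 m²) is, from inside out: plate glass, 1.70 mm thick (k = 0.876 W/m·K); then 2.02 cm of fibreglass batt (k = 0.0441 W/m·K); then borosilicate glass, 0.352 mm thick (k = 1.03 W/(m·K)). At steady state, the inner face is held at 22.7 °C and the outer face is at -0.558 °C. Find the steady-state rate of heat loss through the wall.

Q = 261 W

Resistance network (inner→outer):
  R_plate glass = L/(kA) = 0.00170/(0.876·5.16) = 3.761×10^-4 K/W
  R_fibreglass batt = L/(kA) = 0.0202/(0.0441·5.16) = 0.08877 K/W
  R_borosilicate glass = L/(kA) = 3.52×10^-4/(1.03·5.16) = 6.623×10^-5 K/W
ΣR = 3.761×10^-4 + 0.08877 + 6.623×10^-5 = 0.08921 K/W
Q = ΔT/ΣR = (22.7 °C − -0.558 °C)/0.08921 = 261 W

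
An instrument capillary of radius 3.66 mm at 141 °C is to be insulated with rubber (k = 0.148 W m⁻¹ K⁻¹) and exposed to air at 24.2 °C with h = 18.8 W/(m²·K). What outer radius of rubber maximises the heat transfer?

r_cr = 0.787 cm

For a cylinder, r_cr = k_ins/h = 0.148/18.8 = 0.00787 m = 0.787 cm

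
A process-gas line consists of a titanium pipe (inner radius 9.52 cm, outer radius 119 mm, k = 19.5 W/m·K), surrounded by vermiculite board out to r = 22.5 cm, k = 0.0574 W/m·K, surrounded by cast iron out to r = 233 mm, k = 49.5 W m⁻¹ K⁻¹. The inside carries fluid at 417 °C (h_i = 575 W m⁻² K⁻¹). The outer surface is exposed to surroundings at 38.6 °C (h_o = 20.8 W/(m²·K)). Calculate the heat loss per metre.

Q' = 210 W/m

Series thermal resistances, inner to outer:
  R'_conv,in = 1/(2πr h) = 1/(2π·0.0952·575) = 0.002907 m·K/W
  R'_titanium = ln(0.119/0.0952)/(2πk) = 0.2231/(2π·19.5) = 0.001821 m·K/W
  R'_vermiculite board = ln(0.225/0.119)/(2πk) = 0.6370/(2π·0.0574) = 1.766 m·K/W
  R'_cast iron = ln(0.233/0.225)/(2πk) = 0.03494/(2π·49.5) = 1.123×10^-4 m·K/W
  R'_conv,out = 1/(2πr h) = 1/(2π·0.233·20.8) = 0.03284 m·K/W
ΣR = 0.002907 + 0.001821 + 1.766 + 1.123×10^-4 + 0.03284 = 1.804 m·K/W
Q' = ΔT/ΣR = (417 °C − 38.6 °C)/1.804 = 210 W/m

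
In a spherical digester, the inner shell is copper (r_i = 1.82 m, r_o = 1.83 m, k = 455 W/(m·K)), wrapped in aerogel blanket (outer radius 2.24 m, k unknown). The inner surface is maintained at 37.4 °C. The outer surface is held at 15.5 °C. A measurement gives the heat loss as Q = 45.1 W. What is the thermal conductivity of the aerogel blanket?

ΣR = ΔT/Q = |37.4 − 15.5|/45.1 = 0.4856 K/W
Known resistances:
  R_copper = (1/1.82 − 1/1.83)/(4πk) = 0.003002/(4π·455) = 5.251×10^-7 K/W
R_aerogel blanket = ΣR − ΣR_known = 0.4856 − 5.251×10^-7 = 0.4856 K/W
(1/r₁−1/r₂)/(4πk) = 0.4856 ⇒ k = 0.1000/(4π·0.4856) = 0.0164 W/m·K

k = 0.0164 W/m·K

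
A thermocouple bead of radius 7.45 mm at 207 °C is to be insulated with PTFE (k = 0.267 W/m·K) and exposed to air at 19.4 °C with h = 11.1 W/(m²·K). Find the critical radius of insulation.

r_cr = 4.81 cm

For a sphere, r_cr = 2k_ins/h = 2·0.267/11.1 = 0.0481 m = 4.81 cm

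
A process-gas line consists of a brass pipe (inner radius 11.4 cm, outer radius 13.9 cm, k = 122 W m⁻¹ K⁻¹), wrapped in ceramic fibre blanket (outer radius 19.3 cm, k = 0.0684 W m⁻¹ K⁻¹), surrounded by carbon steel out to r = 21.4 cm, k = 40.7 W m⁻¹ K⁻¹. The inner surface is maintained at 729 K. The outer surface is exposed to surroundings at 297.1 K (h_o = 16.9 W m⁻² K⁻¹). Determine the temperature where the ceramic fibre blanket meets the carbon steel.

Resistance network (inner→outer):
  R'_brass = ln(0.139/0.114)/(2πk) = 0.1983/(2π·122) = 2.587×10^-4 m·K/W
  R'_ceramic fibre blanket = ln(0.193/0.139)/(2πk) = 0.3282/(2π·0.0684) = 0.7637 m·K/W
  R'_carbon steel = ln(0.214/0.193)/(2πk) = 0.1033/(2π·40.7) = 4.039×10^-4 m·K/W
  R'_conv,out = 1/(2πr h) = 1/(2π·0.214·16.9) = 0.04401 m·K/W
ΣR = 2.587×10^-4 + 0.7637 + 4.039×10^-4 + 0.04401 = 0.8084 m·K/W
Q' = ΔT/ΣR = (729 K − 297.1 K)/0.8084 = 534.3 W/m
From the inner boundary to the ceramic fibre blanket/carbon steel interface, ΣR_partial = 0.7640 m·K/W.
T_interface = T_in − Q'·ΣR_partial = 729 K − (534.3)(0.7640) = 320.8 K

T = 320.8 K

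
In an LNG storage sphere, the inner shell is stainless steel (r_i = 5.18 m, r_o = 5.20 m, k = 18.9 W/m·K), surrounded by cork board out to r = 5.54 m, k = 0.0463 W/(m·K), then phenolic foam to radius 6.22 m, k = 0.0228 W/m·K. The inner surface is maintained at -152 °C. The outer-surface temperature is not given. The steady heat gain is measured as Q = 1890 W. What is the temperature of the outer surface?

Sum the resistances:
  R_stainless steel = (1/5.18 − 1/5.20)/(4πk) = 7.425×10^-4/(4π·18.9) = 3.126×10^-6 K/W
  R_cork board = (1/5.20 − 1/5.54)/(4πk) = 0.01180/(4π·0.0463) = 0.02028 K/W
  R_phenolic foam = (1/5.54 − 1/6.22)/(4πk) = 0.01973/(4π·0.0228) = 0.06888 K/W
ΣR = 0.08916 K/W
ΔT = Q·ΣR = 1890 × 0.08916 = 168.5 K
Heat flows inward, so T_out = T_in + ΔT = -152 + 168.5 = 16.5 °C

T_out = 16.5 °C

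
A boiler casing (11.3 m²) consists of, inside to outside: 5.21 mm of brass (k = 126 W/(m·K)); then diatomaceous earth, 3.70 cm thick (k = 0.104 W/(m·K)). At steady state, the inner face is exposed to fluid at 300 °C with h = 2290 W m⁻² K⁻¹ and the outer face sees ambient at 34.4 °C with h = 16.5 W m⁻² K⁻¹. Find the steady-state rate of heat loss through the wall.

Q = 7.20 kW

Series thermal resistances, inner to outer:
  R_conv,in = 1/(hA) = 1/(2290·11.3) = 3.864×10^-5 K/W
  R_brass = L/(kA) = 0.00521/(126·11.3) = 3.659×10^-6 K/W
  R_diatomaceous earth = L/(kA) = 0.0370/(0.104·11.3) = 0.03148 K/W
  R_conv,out = 1/(hA) = 1/(16.5·11.3) = 0.005363 K/W
ΣR = 3.864×10^-5 + 3.659×10^-6 + 0.03148 + 0.005363 = 0.03689 K/W
Q = ΔT/ΣR = (300 °C − 34.4 °C)/0.03689 = 7200 W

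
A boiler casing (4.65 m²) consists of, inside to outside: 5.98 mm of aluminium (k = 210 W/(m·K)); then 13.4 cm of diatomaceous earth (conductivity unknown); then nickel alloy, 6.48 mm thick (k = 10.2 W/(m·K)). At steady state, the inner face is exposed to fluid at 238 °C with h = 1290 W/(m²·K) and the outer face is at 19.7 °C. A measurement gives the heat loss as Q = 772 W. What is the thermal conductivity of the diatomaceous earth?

k = 0.102 W/m·K

ΣR = ΔT/Q = |238 − 19.7|/772 = 0.2828 K/W
Known resistances:
  R_conv,in = 1/(hA) = 1/(1290·4.65) = 1.667×10^-4 K/W
  R_aluminium = L/(kA) = 0.00598/(210·4.65) = 6.124×10^-6 K/W
  R_nickel alloy = L/(kA) = 0.00648/(10.2·4.65) = 1.366×10^-4 K/W
R_diatomaceous earth = ΣR − ΣR_known = 0.2828 − 3.094×10^-4 = 0.2825 K/W
L/(kA) = 0.2825 ⇒ k = 0.134/(0.2825·4.65) = 0.102 W/m·K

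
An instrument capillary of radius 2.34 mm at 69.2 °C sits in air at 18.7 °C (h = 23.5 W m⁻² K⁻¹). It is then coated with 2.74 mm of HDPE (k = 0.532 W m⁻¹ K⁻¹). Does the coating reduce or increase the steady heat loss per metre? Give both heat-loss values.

Critical radius for a cylinder: r_cr = k/h = 0.0226 m = 2.26 cm.
Outer radius after coating: r₂ = 0.00234 + 0.00274 = 0.00508 m.
Since r₁ < r_cr and r₂ ≤ r_cr, the coating moves toward the maximum at r_cr — heat loss rises.
Bare: R = 1/(2πr₁h) = 2.894 m·K/W; Q = 50.5/2.894 = 17.4 W/m.
Coated: R = R_cond + R_conv = 1.565 m·K/W; Q = 50.5/1.565 = 32.3 W/m.

increases: 17.4 → 32.3 W/m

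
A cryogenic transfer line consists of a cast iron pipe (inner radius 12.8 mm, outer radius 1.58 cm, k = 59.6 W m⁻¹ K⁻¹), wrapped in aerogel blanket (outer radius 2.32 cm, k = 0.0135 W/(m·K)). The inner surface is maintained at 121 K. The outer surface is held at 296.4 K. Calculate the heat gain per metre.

Resistance network (inner→outer):
  R'_cast iron = ln(0.0158/0.0128)/(2πk) = 0.2106/(2π·59.6) = 5.623×10^-4 m·K/W
  R'_aerogel blanket = ln(0.0232/0.0158)/(2πk) = 0.3841/(2π·0.0135) = 4.529 m·K/W
ΣR = 5.623×10^-4 + 4.529 = 4.530 m·K/W
Q' = ΔT/ΣR = (121 K − 296.4 K)/4.530 = -38.7 W/m
(Negative Q' ⇒ heat flows inward; heat gain = 38.7 W/m.)

Q' = 38.7 W/m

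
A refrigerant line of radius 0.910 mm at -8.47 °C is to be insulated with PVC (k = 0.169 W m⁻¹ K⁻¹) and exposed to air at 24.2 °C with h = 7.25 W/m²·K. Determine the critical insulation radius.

For a cylinder, r_cr = k_ins/h = 0.169/7.25 = 0.0233 m = 2.33 cm

r_cr = 2.33 cm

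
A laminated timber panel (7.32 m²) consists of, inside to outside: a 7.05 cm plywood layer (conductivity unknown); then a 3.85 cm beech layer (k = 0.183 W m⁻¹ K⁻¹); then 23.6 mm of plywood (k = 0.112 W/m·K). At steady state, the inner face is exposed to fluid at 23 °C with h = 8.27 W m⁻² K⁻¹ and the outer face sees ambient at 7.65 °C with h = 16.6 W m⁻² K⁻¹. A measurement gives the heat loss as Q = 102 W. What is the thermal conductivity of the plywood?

k = 0.141 W/m·K

ΣR = ΔT/Q = |23 − 7.65|/102 = 0.1505 K/W
Known resistances:
  R_conv,in = 1/(hA) = 1/(8.27·7.32) = 0.01652 K/W
  R_beech = L/(kA) = 0.0385/(0.183·7.32) = 0.02874 K/W
  R_plywood = L/(kA) = 0.0236/(0.112·7.32) = 0.02879 K/W
  R_conv,out = 1/(hA) = 1/(16.6·7.32) = 0.008230 K/W
R_plywood = ΣR − ΣR_known = 0.1505 − 0.08228 = 0.06822 K/W
L/(kA) = 0.06822 ⇒ k = 0.0705/(0.06822·7.32) = 0.141 W/m·K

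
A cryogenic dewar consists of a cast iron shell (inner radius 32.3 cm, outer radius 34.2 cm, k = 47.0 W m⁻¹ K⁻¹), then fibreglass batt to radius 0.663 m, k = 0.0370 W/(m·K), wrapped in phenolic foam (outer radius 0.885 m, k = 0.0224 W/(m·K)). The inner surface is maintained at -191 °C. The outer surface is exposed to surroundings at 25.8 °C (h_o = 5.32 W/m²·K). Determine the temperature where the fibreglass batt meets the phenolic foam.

Treat each layer as a resistance in series:
  R_cast iron = (1/0.323 − 1/0.342)/(4πk) = 0.1720/(4π·47.0) = 2.912×10^-4 K/W
  R_fibreglass batt = (1/0.342 − 1/0.663)/(4πk) = 1.416/(4π·0.0370) = 3.045 K/W
  R_phenolic foam = (1/0.663 − 1/0.885)/(4πk) = 0.3784/(4π·0.0224) = 1.344 K/W
  R_conv,out = 1/(4πr²h) = 1/(4π·0.885²·5.32) = 0.01910 K/W
ΣR = 2.912×10^-4 + 3.045 + 1.344 + 0.01910 = 4.408 K/W
Q = ΔT/ΣR = (-191 °C − 25.8 °C)/4.408 = -49.18 W
From the inner boundary to the fibreglass batt/phenolic foam interface, ΣR_partial = 3.045 K/W.
T_interface = T_in − Q·ΣR_partial = -191 °C − (-49.18)(3.045) = -41.2 °C

T = -41.2 °C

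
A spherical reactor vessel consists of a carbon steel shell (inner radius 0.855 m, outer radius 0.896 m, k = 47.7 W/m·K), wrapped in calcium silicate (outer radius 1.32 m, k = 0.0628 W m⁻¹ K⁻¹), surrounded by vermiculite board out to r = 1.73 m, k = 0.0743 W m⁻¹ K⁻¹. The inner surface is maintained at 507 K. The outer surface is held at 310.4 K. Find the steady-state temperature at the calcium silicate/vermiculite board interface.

Series thermal resistances, inner to outer:
  R_carbon steel = (1/0.855 − 1/0.896)/(4πk) = 0.05352/(4π·47.7) = 8.929×10^-5 K/W
  R_calcium silicate = (1/0.896 − 1/1.32)/(4πk) = 0.3585/(4π·0.0628) = 0.4543 K/W
  R_vermiculite board = (1/1.32 − 1/1.73)/(4πk) = 0.1795/(4π·0.0743) = 0.1923 K/W
ΣR = 8.929×10^-5 + 0.4543 + 0.1923 = 0.6467 K/W
Q = ΔT/ΣR = (507 K − 310.4 K)/0.6467 = 304.0 W
From the inner boundary to the calcium silicate/vermiculite board interface, ΣR_partial = 0.4544 K/W.
T_interface = T_in − Q·ΣR_partial = 507 K − (304.0)(0.4544) = 368.9 K

T = 368.9 K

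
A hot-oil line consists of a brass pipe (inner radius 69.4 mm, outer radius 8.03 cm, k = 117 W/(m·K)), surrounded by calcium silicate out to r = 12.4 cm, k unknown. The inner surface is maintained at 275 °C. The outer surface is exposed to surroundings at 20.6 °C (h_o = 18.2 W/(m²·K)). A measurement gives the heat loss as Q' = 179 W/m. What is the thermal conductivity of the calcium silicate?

ΣR = ΔT/Q' = |275 − 20.6|/179 = 1.421 m·K/W
Known resistances:
  R'_brass = ln(0.0803/0.0694)/(2πk) = 0.1459/(2π·117) = 1.984×10^-4 m·K/W
  R'_conv,out = 1/(2πr h) = 1/(2π·0.124·18.2) = 0.07052 m·K/W
R_calcium silicate = ΣR − ΣR_known = 1.421 − 0.07072 = 1.350 m·K/W
ln(r₂/r₁)/(2πk) = 1.350 ⇒ k = 0.4345/(2π·1.350) = 0.0512 W/m·K

k = 0.0512 W/m·K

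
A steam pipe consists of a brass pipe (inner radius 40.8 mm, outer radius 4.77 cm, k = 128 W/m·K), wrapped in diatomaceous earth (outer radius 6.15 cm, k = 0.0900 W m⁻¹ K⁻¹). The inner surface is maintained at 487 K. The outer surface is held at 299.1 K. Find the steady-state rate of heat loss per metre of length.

Treat each layer as a resistance in series:
  R'_brass = ln(0.0477/0.0408)/(2πk) = 0.1562/(2π·128) = 1.943×10^-4 m·K/W
  R'_diatomaceous earth = ln(0.0615/0.0477)/(2πk) = 0.2541/(2π·0.0900) = 0.4494 m·K/W
ΣR = 1.943×10^-4 + 0.4494 = 0.4496 m·K/W
Q' = ΔT/ΣR = (487 K − 299.1 K)/0.4496 = 418 W/m

Q' = 418 W/m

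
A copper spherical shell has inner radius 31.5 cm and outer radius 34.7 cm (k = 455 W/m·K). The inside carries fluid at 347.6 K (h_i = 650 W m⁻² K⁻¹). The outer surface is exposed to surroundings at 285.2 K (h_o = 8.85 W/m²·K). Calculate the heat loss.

Resistance network (inner→outer):
  R_conv,in = 1/(4πr²h) = 1/(4π·0.315²·650) = 0.001234 K/W
  R_copper = (1/0.315 − 1/0.347)/(4πk) = 0.2928/(4π·455) = 5.120×10^-5 K/W
  R_conv,out = 1/(4πr²h) = 1/(4π·0.347²·8.85) = 0.07468 K/W
ΣR = 0.001234 + 5.120×10^-5 + 0.07468 = 0.07597 K/W
Q = ΔT/ΣR = (347.6 K − 285.2 K)/0.07597 = 821 W

Q = 821 W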